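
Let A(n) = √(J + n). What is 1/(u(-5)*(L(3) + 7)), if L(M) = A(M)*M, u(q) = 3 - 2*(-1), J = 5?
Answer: -7/115 + 6*√2/115 ≈ 0.012915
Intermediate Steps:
A(n) = √(5 + n)
u(q) = 5 (u(q) = 3 + 2 = 5)
L(M) = M*√(5 + M) (L(M) = √(5 + M)*M = M*√(5 + M))
1/(u(-5)*(L(3) + 7)) = 1/(5*(3*√(5 + 3) + 7)) = 1/(5*(3*√8 + 7)) = 1/(5*(3*(2*√2) + 7)) = 1/(5*(6*√2 + 7)) = 1/(5*(7 + 6*√2)) = 1/(35 + 30*√2)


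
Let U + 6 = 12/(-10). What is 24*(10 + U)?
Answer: 336/5 ≈ 67.200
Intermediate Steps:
U = -36/5 (U = -6 + 12/(-10) = -6 + 12*(-⅒) = -6 - 6/5 = -36/5 ≈ -7.2000)
24*(10 + U) = 24*(10 - 36/5) = 24*(14/5) = 336/5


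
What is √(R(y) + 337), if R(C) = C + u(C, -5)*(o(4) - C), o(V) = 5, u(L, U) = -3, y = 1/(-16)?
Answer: 3*√143/2 ≈ 17.937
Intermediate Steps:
y = -1/16 ≈ -0.062500
R(C) = -15 + 4*C (R(C) = C - 3*(5 - C) = C + (-15 + 3*C) = -15 + 4*C)
√(R(y) + 337) = √((-15 + 4*(-1/16)) + 337) = √((-15 - ¼) + 337) = √(-61/4 + 337) = √(1287/4) = 3*√143/2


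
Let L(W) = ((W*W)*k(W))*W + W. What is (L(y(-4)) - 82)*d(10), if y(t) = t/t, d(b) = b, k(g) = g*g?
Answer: -800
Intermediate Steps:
k(g) = g²
y(t) = 1
L(W) = W + W⁵ (L(W) = ((W*W)*W²)*W + W = (W²*W²)*W + W = W⁴*W + W = W⁵ + W = W + W⁵)
(L(y(-4)) - 82)*d(10) = ((1 + 1⁵) - 82)*10 = ((1 + 1) - 82)*10 = (2 - 82)*10 = -80*10 = -800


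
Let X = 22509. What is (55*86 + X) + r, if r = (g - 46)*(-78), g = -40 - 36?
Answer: 36755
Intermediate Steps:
g = -76
r = 9516 (r = (-76 - 46)*(-78) = -122*(-78) = 9516)
(55*86 + X) + r = (55*86 + 22509) + 9516 = (4730 + 22509) + 9516 = 27239 + 9516 = 36755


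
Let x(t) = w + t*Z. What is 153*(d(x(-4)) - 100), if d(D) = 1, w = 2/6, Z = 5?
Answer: -15147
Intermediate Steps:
w = 1/3 (w = 2*(1/6) = 1/3 ≈ 0.33333)
x(t) = 1/3 + 5*t (x(t) = 1/3 + t*5 = 1/3 + 5*t)
153*(d(x(-4)) - 100) = 153*(1 - 100) = 153*(-99) = -15147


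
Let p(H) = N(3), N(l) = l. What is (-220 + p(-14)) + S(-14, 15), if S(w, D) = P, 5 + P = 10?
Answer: -212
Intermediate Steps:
p(H) = 3
P = 5 (P = -5 + 10 = 5)
S(w, D) = 5
(-220 + p(-14)) + S(-14, 15) = (-220 + 3) + 5 = -217 + 5 = -212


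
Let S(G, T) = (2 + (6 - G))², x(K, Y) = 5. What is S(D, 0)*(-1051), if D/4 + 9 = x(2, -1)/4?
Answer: -1598571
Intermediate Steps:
D = -31 (D = -36 + 4*(5/4) = -36 + 5 = -31)
S(G, T) = (8 - G)²
S(D, 0)*(-1051) = (-8 - 31)²*(-1051) = (-39)²*(-1051) = 1521*(-1051) = -1598571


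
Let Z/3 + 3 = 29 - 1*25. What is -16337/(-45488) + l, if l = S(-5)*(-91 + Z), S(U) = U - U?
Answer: 16337/45488 ≈ 0.35915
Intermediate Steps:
S(U) = 0
Z = 3 (Z = -9 + 3*(29 - 1*25) = -9 + 3*(29 - 25) = -9 + 3*4 = -9 + 12 = 3)
l = 0 (l = 0*(-91 + 3) = 0*(-88) = 0)
-16337/(-45488) + l = -16337/(-45488) + 0 = -16337*(-1/45488) + 0 = 16337/45488 + 0 = 16337/45488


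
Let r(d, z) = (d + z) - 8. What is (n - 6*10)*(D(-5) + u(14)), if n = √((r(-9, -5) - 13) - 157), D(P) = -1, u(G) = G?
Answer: -780 + 104*I*√3 ≈ -780.0 + 180.13*I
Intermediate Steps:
r(d, z) = -8 + d + z
n = 8*I*√3 (n = √(((-8 - 9 - 5) - 13) - 157) = √((-22 - 13) - 157) = √(-35 - 157) = √(-192) = 8*I*√3 ≈ 13.856*I)
(n - 6*10)*(D(-5) + u(14)) = (8*I*√3 - 6*10)*(-1 + 14) = (8*I*√3 - 60)*13 = (-60 + 8*I*√3)*13 = -780 + 104*I*√3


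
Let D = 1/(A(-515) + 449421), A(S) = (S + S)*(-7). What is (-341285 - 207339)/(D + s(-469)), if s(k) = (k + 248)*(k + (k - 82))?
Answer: -250518725744/102933760021 ≈ -2.4338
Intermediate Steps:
A(S) = -14*S (A(S) = (2*S)*(-7) = -14*S)
s(k) = (-82 + 2*k)*(248 + k) (s(k) = (248 + k)*(k + (-82 + k)) = (248 + k)*(-82 + 2*k) = (-82 + 2*k)*(248 + k))
D = 1/456631 (D = 1/(-14*(-515) + 449421) = 1/(7210 + 449421) = 1/456631 ≈ 2.1900e-6)
(-341285 - 207339)/(D + s(-469)) = (-341285 - 207339)/(1/456631 + (-20336 + 2*(-469)² + 414*(-469))) = -548624/(1/456631 + (-20336 + 2*219961 - 194166)) = -548624/(1/456631 + (-20336 + 439922 - 194166)) = -548624/(1/456631 + 225420) = -548624/102933760021/456631 = -548624*456631/102933760021 = -250518725744/102933760021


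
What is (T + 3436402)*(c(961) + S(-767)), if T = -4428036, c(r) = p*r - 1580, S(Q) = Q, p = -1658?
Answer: 1582335499290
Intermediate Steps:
c(r) = -1580 - 1658*r (c(r) = -1658*r - 1580 = -1580 - 1658*r)
(T + 3436402)*(c(961) + S(-767)) = (-4428036 + 3436402)*((-1580 - 1658*961) - 767) = -991634*((-1580 - 1593338) - 767) = -991634*(-1594918 - 767) = -991634*(-1595685) = 1582335499290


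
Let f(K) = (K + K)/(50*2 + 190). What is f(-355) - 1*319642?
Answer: -9269689/29 ≈ -3.1964e+5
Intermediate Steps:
f(K) = K/145 (f(K) = (2*K)/(100 + 190) = (2*K)/290 = (2*K)*(1/290) = K/145)
f(-355) - 1*319642 = (1/145)*(-355) - 1*319642 = -71/29 - 319642 = -9269689/29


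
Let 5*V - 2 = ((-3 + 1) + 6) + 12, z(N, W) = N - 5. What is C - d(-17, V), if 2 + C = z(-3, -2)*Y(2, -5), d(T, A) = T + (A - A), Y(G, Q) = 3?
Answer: -9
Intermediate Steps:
z(N, W) = -5 + N
V = 18/5 (V = ⅖ + (((-3 + 1) + 6) + 12)/5 = ⅖ + ((-2 + 6) + 12)/5 = ⅖ + (4 + 12)/5 = ⅖ + (⅕)*16 = ⅖ + 16/5 = 18/5 ≈ 3.6000)
d(T, A) = T (d(T, A) = T + 0 = T)
C = -26 (C = -2 + (-5 - 3)*3 = -2 - 8*3 = -2 - 24 = -26)
C - d(-17, V) = -26 - 1*(-17) = -26 + 17 = -9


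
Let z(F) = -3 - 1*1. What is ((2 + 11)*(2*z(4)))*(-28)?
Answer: 2912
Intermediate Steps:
z(F) = -4 (z(F) = -3 - 1 = -4)
((2 + 11)*(2*z(4)))*(-28) = ((2 + 11)*(2*(-4)))*(-28) = (13*(-8))*(-28) = -104*(-28) = 2912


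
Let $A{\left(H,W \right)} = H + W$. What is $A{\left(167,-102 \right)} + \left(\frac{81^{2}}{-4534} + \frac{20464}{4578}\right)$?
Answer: $\frac{705964949}{10378326} \approx 68.023$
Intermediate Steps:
$A{\left(167,-102 \right)} + \left(\frac{81^{2}}{-4534} + \frac{20464}{4578}\right) = \left(167 - 102\right) + \left(\frac{81^{2}}{-4534} + \frac{20464}{4578}\right) = 65 + \left(6561 \left(- \frac{1}{4534}\right) + 20464 \cdot \frac{1}{4578}\right) = 65 + \left(- \frac{6561}{4534} + \frac{10232}{2289}\right) = 65 + \frac{31373759}{10378326} = \frac{705964949}{10378326}$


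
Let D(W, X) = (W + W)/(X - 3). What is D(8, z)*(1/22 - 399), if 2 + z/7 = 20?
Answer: -70216/1353 ≈ -51.897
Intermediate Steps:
z = 126 (z = -14 + 7*20 = -14 + 140 = 126)
D(W, X) = 2*W/(-3 + X) (D(W, X) = (2*W)/(-3 + X) = 2*W/(-3 + X))
D(8, z)*(1/22 - 399) = (2*8/(-3 + 126))*(1/22 - 399) = (2*8/123)*(1/22 - 399) = (2*8*(1/123))*(-8777/22) = (16/123)*(-8777/22) = -70216/1353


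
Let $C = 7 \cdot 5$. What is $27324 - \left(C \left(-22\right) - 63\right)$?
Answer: $28157$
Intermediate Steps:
$C = 35$
$27324 - \left(C \left(-22\right) - 63\right) = 27324 - \left(35 \left(-22\right) - 63\right) = 27324 - \left(-770 - 63\right) = 27324 - -833 = 27324 + 833 = 28157$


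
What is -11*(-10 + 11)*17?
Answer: -187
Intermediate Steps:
-11*(-10 + 11)*17 = -11*1*17 = -11*17 = -187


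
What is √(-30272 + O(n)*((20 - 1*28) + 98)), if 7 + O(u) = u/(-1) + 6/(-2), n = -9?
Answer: I*√30362 ≈ 174.25*I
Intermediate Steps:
O(u) = -10 - u (O(u) = -7 + (u/(-1) + 6/(-2)) = -7 + (u*(-1) + 6*(-½)) = -7 + (-u - 3) = -7 + (-3 - u) = -10 - u)
√(-30272 + O(n)*((20 - 1*28) + 98)) = √(-30272 + (-10 - 1*(-9))*((20 - 1*28) + 98)) = √(-30272 + (-10 + 9)*((20 - 28) + 98)) = √(-30272 - (-8 + 98)) = √(-30272 - 1*90) = √(-30272 - 90) = √(-30362) = I*√30362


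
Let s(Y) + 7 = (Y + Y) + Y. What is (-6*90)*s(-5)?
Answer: 11880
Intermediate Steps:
s(Y) = -7 + 3*Y (s(Y) = -7 + ((Y + Y) + Y) = -7 + (2*Y + Y) = -7 + 3*Y)
(-6*90)*s(-5) = (-6*90)*(-7 + 3*(-5)) = -540*(-7 - 15) = -540*(-22) = 11880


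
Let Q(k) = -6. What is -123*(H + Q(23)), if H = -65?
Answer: 8733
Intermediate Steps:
-123*(H + Q(23)) = -123*(-65 - 6) = -123*(-71) = 8733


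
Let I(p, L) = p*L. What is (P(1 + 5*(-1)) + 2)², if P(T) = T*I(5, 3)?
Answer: 3364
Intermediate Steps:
I(p, L) = L*p
P(T) = 15*T (P(T) = T*(3*5) = T*15 = 15*T)
(P(1 + 5*(-1)) + 2)² = (15*(1 + 5*(-1)) + 2)² = (15*(1 - 5) + 2)² = (15*(-4) + 2)² = (-60 + 2)² = (-58)² = 3364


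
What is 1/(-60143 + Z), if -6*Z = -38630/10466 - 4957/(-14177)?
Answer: -222564723/13385586191002 ≈ -1.6627e-5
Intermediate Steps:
Z = 123944387/222564723 (Z = -(-38630/10466 - 4957/(-14177))/6 = -(-38630*1/10466 - 4957*(-1/14177))/6 = -(-19315/5233 + 4957/14177)/6 = -⅙*(-247888774/74188241) = 123944387/222564723 ≈ 0.55689)
1/(-60143 + Z) = 1/(-60143 + 123944387/222564723) = 1/(-13385586191002/222564723) = -222564723/13385586191002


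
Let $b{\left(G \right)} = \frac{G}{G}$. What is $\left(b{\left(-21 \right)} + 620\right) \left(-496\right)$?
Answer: $-308016$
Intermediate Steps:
$b{\left(G \right)} = 1$
$\left(b{\left(-21 \right)} + 620\right) \left(-496\right) = \left(1 + 620\right) \left(-496\right) = 621 \left(-496\right) = -308016$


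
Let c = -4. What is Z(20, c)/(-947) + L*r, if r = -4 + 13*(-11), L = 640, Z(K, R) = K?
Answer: -89093780/947 ≈ -94080.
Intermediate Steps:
r = -147 (r = -4 - 143 = -147)
Z(20, c)/(-947) + L*r = 20/(-947) + 640*(-147) = 20*(-1/947) - 94080 = -20/947 - 94080 = -89093780/947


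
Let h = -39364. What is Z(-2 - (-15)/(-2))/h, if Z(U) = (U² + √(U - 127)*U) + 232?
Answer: -1289/157456 + 19*I*√546/157456 ≈ -0.0081864 + 0.0028196*I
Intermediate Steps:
Z(U) = 232 + U² + U*√(-127 + U) (Z(U) = (U² + √(-127 + U)*U) + 232 = (U² + U*√(-127 + U)) + 232 = 232 + U² + U*√(-127 + U))
Z(-2 - (-15)/(-2))/h = (232 + (-2 - (-15)/(-2))² + (-2 - (-15)/(-2))*√(-127 + (-2 - (-15)/(-2))))/(-39364) = (232 + (-2 - (-15)*(-1)/2)² + (-2 - (-15)*(-1)/2)*√(-127 + (-2 - (-15)*(-1)/2)))*(-1/39364) = (232 + (-2 - 5*3/2)² + (-2 - 5*3/2)*√(-127 + (-2 - 5*3/2)))*(-1/39364) = (232 + (-2 - 15/2)² + (-2 - 15/2)*√(-127 + (-2 - 15/2)))*(-1/39364) = (232 + (-19/2)² - 19*√(-127 - 19/2)/2)*(-1/39364) = (232 + 361/4 - 19*I*√546/4)*(-1/39364) = (1289/4 - 19*I*√546/4)*(-1/39364) = -1289/157456 + 19*I*√546/157456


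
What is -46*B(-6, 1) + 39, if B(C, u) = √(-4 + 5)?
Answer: -7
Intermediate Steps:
B(C, u) = 1 (B(C, u) = √1 = 1)
-46*B(-6, 1) + 39 = -46*1 + 39 = -46 + 39 = -7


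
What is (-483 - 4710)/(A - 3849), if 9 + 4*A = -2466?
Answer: 6924/5957 ≈ 1.1623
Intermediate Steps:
A = -2475/4 (A = -9/4 + (1/4)*(-2466) = -9/4 - 1233/2 = -2475/4 ≈ -618.75)
(-483 - 4710)/(A - 3849) = (-483 - 4710)/(-2475/4 - 3849) = -5193/(-17871/4) = -5193*(-4/17871) = 6924/5957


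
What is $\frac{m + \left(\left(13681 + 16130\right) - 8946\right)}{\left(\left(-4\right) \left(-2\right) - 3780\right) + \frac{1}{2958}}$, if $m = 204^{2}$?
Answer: $- \frac{184818798}{11157575} \approx -16.564$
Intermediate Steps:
$m = 41616$
$\frac{m + \left(\left(13681 + 16130\right) - 8946\right)}{\left(\left(-4\right) \left(-2\right) - 3780\right) + \frac{1}{2958}} = \frac{41616 + \left(\left(13681 + 16130\right) - 8946\right)}{\left(\left(-4\right) \left(-2\right) - 3780\right) + \frac{1}{2958}} = \frac{41616 + \left(29811 - 8946\right)}{\left(8 - 3780\right) + \frac{1}{2958}} = \frac{41616 + 20865}{-3772 + \frac{1}{2958}} = \frac{62481}{- \frac{11157575}{2958}} = 62481 \left(- \frac{2958}{11157575}\right) = - \frac{184818798}{11157575}$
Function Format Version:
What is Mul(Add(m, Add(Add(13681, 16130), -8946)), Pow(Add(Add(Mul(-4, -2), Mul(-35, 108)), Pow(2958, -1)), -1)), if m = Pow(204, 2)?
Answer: Rational(-184818798, 11157575) ≈ -16.564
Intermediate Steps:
m = 41616
Mul(Add(m, Add(Add(13681, 16130), -8946)), Pow(Add(Add(Mul(-4, -2), Mul(-35, 108)), Pow(2958, -1)), -1)) = Mul(Add(41616, Add(Add(13681, 16130), -8946)), Pow(Add(Add(Mul(-4, -2), Mul(-35, 108)), Pow(2958, -1)), -1)) = Mul(Add(41616, Add(29811, -8946)), Pow(Add(Add(8, -3780), Rational(1, 2958)), -1)) = Mul(Add(41616, 20865), Pow(Add(-3772, Rational(1, 2958)), -1)) = Mul(62481, Pow(Rational(-11157575, 2958), -1)) = Mul(62481, Rational(-2958, 11157575)) = Rational(-184818798, 11157575)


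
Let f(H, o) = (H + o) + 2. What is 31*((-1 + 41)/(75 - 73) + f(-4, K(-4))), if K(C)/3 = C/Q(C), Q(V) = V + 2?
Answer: 744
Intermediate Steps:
Q(V) = 2 + V
K(C) = 3*C/(2 + C) (K(C) = 3*(C/(2 + C)) = 3*C/(2 + C))
f(H, o) = 2 + H + o
31*((-1 + 41)/(75 - 73) + f(-4, K(-4))) = 31*((-1 + 41)/(75 - 73) + (2 - 4 + 3*(-4)/(2 - 4))) = 31*(40/2 + (2 - 4 + 3*(-4)/(-2))) = 31*(40*(½) + (2 - 4 + 3*(-4)*(-½))) = 31*(20 + (2 - 4 + 6)) = 31*(20 + 4) = 31*24 = 744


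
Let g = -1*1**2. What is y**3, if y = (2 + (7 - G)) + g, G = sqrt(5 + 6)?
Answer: (8 - sqrt(11))**3 ≈ 102.73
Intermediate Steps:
G = sqrt(11) ≈ 3.3166
g = -1 (g = -1*1 = -1)
y = 8 - sqrt(11) (y = (2 + (7 - sqrt(11))) - 1 = (9 - sqrt(11)) - 1 = 8 - sqrt(11) ≈ 4.6834)
y**3 = (8 - sqrt(11))**3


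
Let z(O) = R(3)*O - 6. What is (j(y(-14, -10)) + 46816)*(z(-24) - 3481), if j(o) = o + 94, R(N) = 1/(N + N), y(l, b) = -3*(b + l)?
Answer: -164014162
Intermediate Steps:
y(l, b) = -3*b - 3*l
R(N) = 1/(2*N)
z(O) = -6 + O/6 (z(O) = ((½)/3)*O - 6 = ((½)*(⅓))*O - 6 = O/6 - 6 = -6 + O/6)
j(o) = 94 + o
(j(y(-14, -10)) + 46816)*(z(-24) - 3481) = ((94 + (-3*(-10) - 3*(-14))) + 46816)*((-6 + (⅙)*(-24)) - 3481) = ((94 + (30 + 42)) + 46816)*((-6 - 4) - 3481) = ((94 + 72) + 46816)*(-10 - 3481) = (166 + 46816)*(-3491) = 46982*(-3491) = -164014162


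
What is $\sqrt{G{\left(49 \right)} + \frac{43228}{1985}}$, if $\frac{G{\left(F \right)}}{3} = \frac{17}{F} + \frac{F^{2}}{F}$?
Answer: $\frac{\sqrt{32786963570}}{13895} \approx 13.031$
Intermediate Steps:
$G{\left(F \right)} = 3 F + \frac{51}{F}$ ($G{\left(F \right)} = 3 \left(\frac{17}{F} + \frac{F^{2}}{F}\right) = 3 \left(\frac{17}{F} + F\right) = 3 \left(F + \frac{17}{F}\right) = 3 F + \frac{51}{F}$)
$\sqrt{G{\left(49 \right)} + \frac{43228}{1985}} = \sqrt{\left(3 \cdot 49 + \frac{51}{49}\right) + \frac{43228}{1985}} = \sqrt{\left(147 + 51 \cdot \frac{1}{49}\right) + 43228 \cdot \frac{1}{1985}} = \sqrt{\left(147 + \frac{51}{49}\right) + \frac{43228}{1985}} = \sqrt{\frac{7254}{49} + \frac{43228}{1985}} = \sqrt{\frac{16517362}{97265}} = \frac{\sqrt{32786963570}}{13895}$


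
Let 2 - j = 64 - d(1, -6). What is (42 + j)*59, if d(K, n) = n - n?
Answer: -1180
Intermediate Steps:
d(K, n) = 0
j = -62 (j = 2 - (64 - 1*0) = 2 - (64 + 0) = 2 - 1*64 = 2 - 64 = -62)
(42 + j)*59 = (42 - 62)*59 = -20*59 = -1180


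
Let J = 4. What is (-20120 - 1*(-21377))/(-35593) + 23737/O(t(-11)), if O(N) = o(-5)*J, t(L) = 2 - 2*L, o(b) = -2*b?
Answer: 844820761/1423720 ≈ 593.39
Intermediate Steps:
O(N) = 40 (O(N) = -2*(-5)*4 = 10*4 = 40)
(-20120 - 1*(-21377))/(-35593) + 23737/O(t(-11)) = (-20120 - 1*(-21377))/(-35593) + 23737/40 = (-20120 + 21377)*(-1/35593) + 23737*(1/40) = 1257*(-1/35593) + 23737/40 = -1257/35593 + 23737/40 = 844820761/1423720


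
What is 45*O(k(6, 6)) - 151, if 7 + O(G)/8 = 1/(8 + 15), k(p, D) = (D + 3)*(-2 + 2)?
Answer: -61073/23 ≈ -2655.3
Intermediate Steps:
k(p, D) = 0 (k(p, D) = (3 + D)*0 = 0)
O(G) = -1280/23 (O(G) = -56 + 8/(8 + 15) = -56 + 8/23 = -1280/23)
45*O(k(6, 6)) - 151 = 45*(-1280/23) - 151 = -57600/23 - 151 = -61073/23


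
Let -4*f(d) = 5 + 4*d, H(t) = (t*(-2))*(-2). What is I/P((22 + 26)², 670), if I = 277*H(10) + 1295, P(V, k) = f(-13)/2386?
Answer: 118107000/47 ≈ 2.5129e+6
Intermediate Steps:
H(t) = 4*t (H(t) = -2*t*(-2) = 4*t)
f(d) = -5/4 - d (f(d) = -(5 + 4*d)/4 = -5/4 - d)
P(V, k) = 47/9544 (P(V, k) = (-5/4 - 1*(-13))/2386 = (-5/4 + 13)*(1/2386) = (47/4)*(1/2386) = 47/9544)
I = 12375 (I = 277*(4*10) + 1295 = 277*40 + 1295 = 11080 + 1295 = 12375)
I/P((22 + 26)², 670) = 12375/(47/9544) = 12375*(9544/47) = 118107000/47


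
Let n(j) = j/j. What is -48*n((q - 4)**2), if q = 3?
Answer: -48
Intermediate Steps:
n(j) = 1
-48*n((q - 4)**2) = -48*1 = -48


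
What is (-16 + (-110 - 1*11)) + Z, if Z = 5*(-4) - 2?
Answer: -159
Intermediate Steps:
Z = -22 (Z = -20 - 2 = -22)
(-16 + (-110 - 1*11)) + Z = (-16 + (-110 - 1*11)) - 22 = (-16 + (-110 - 11)) - 22 = (-16 - 121) - 22 = -137 - 22 = -159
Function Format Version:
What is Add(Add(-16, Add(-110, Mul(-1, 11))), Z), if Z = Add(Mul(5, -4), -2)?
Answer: -159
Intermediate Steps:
Z = -22 (Z = Add(-20, -2) = -22)
Add(Add(-16, Add(-110, Mul(-1, 11))), Z) = Add(Add(-16, Add(-110, Mul(-1, 11))), -22) = Add(Add(-16, Add(-110, -11)), -22) = Add(Add(-16, -121), -22) = Add(-137, -22) = -159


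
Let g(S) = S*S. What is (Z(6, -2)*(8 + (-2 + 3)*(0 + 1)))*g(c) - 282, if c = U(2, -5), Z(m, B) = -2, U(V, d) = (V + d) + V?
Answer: -300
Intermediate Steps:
U(V, d) = d + 2*V
c = -1 (c = -5 + 2*2 = -5 + 4 = -1)
g(S) = S²
(Z(6, -2)*(8 + (-2 + 3)*(0 + 1)))*g(c) - 282 = -2*(8 + (-2 + 3)*(0 + 1))*(-1)² - 282 = -2*(8 + 1*1)*1 - 282 = -2*(8 + 1)*1 - 282 = -2*9*1 - 282 = -18*1 - 282 = -18 - 282 = -300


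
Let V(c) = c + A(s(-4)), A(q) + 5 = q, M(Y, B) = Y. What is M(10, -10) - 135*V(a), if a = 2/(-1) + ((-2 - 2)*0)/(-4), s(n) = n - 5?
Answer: 2170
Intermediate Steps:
s(n) = -5 + n
A(q) = -5 + q
a = -2 (a = 2*(-1) - 4*0*(-1/4) = -2 + 0*(-1/4) = -2 + 0 = -2)
V(c) = -14 + c (V(c) = c + (-5 + (-5 - 4)) = c + (-5 - 9) = c - 14 = -14 + c)
M(10, -10) - 135*V(a) = 10 - 135*(-14 - 2) = 10 - 135*(-16) = 10 + 2160 = 2170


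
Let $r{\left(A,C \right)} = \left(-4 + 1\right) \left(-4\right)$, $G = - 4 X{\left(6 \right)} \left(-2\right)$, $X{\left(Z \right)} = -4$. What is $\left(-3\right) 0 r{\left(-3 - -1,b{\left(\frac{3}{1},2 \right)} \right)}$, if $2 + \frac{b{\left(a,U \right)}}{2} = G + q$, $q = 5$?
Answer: $0$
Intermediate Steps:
$G = -32$ ($G = \left(-4\right) \left(-4\right) \left(-2\right) = 16 \left(-2\right) = -32$)
$b{\left(a,U \right)} = -58$ ($b{\left(a,U \right)} = -4 + 2 \left(-32 + 5\right) = -4 + 2 \left(-27\right) = -4 - 54 = -58$)
$r{\left(A,C \right)} = 12$ ($r{\left(A,C \right)} = \left(-3\right) \left(-4\right) = 12$)
$\left(-3\right) 0 r{\left(-3 - -1,b{\left(\frac{3}{1},2 \right)} \right)} = \left(-3\right) 0 \cdot 12 = 0 \cdot 12 = 0$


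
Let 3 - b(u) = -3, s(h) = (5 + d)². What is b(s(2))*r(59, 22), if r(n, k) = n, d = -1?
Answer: 354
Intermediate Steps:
s(h) = 16 (s(h) = (5 - 1)² = 4² = 16)
b(u) = 6 (b(u) = 3 - 1*(-3) = 3 + 3 = 6)
b(s(2))*r(59, 22) = 6*59 = 354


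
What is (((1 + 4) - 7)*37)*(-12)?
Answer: 888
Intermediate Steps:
(((1 + 4) - 7)*37)*(-12) = ((5 - 7)*37)*(-12) = -2*37*(-12) = -74*(-12) = 888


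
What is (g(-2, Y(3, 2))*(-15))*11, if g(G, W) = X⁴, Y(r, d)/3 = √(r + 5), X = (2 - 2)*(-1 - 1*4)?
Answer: 0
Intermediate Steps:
X = 0 (X = 0*(-1 - 4) = 0*(-5) = 0)
Y(r, d) = 3*√(5 + r) (Y(r, d) = 3*√(r + 5) = 3*√(5 + r))
g(G, W) = 0 (g(G, W) = 0⁴ = 0)
(g(-2, Y(3, 2))*(-15))*11 = (0*(-15))*11 = 0*11 = 0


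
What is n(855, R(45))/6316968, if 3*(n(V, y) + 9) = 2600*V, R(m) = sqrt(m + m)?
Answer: 246997/2105656 ≈ 0.11730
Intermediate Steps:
R(m) = sqrt(2)*sqrt(m) (R(m) = sqrt(2*m) = sqrt(2)*sqrt(m))
n(V, y) = -9 + 2600*V/3 (n(V, y) = -9 + (2600*V)/3 = -9 + 2600*V/3)
n(855, R(45))/6316968 = (-9 + (2600/3)*855)/6316968 = (-9 + 741000)*(1/6316968) = 740991*(1/6316968) = 246997/2105656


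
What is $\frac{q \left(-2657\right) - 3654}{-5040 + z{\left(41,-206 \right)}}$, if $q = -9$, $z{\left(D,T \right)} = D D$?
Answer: $- \frac{20259}{3359} \approx -6.0313$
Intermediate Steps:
$z{\left(D,T \right)} = D^{2}$
$\frac{q \left(-2657\right) - 3654}{-5040 + z{\left(41,-206 \right)}} = \frac{\left(-9\right) \left(-2657\right) - 3654}{-5040 + 41^{2}} = \frac{23913 - 3654}{-5040 + 1681} = \frac{20259}{-3359} = 20259 \left(- \frac{1}{3359}\right) = - \frac{20259}{3359}$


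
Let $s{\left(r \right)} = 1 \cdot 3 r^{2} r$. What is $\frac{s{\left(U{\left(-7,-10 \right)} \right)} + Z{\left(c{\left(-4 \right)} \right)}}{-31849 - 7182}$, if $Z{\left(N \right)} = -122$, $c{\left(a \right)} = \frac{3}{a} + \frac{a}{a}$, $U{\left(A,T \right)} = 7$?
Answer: $- \frac{907}{39031} \approx -0.023238$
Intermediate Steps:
$c{\left(a \right)} = 1 + \frac{3}{a}$ ($c{\left(a \right)} = \frac{3}{a} + 1 = 1 + \frac{3}{a}$)
$s{\left(r \right)} = 3 r^{3}$ ($s{\left(r \right)} = 3 r^{2} r = 3 r^{3}$)
$\frac{s{\left(U{\left(-7,-10 \right)} \right)} + Z{\left(c{\left(-4 \right)} \right)}}{-31849 - 7182} = \frac{3 \cdot 7^{3} - 122}{-31849 - 7182} = \frac{3 \cdot 343 - 122}{-39031} = \left(1029 - 122\right) \left(- \frac{1}{39031}\right) = 907 \left(- \frac{1}{39031}\right) = - \frac{907}{39031}$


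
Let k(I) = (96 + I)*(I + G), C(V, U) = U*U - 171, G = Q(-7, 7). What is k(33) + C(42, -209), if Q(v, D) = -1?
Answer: 47638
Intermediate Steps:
G = -1
C(V, U) = -171 + U² (C(V, U) = U² - 171 = -171 + U²)
k(I) = (-1 + I)*(96 + I) (k(I) = (96 + I)*(I - 1) = (96 + I)*(-1 + I) = (-1 + I)*(96 + I))
k(33) + C(42, -209) = (-96 + 33² + 95*33) + (-171 + (-209)²) = (-96 + 1089 + 3135) + (-171 + 43681) = 4128 + 43510 = 47638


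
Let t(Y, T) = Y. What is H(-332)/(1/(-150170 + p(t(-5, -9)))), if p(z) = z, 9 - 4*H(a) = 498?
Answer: 73435575/4 ≈ 1.8359e+7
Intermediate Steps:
H(a) = -489/4 (H(a) = 9/4 - ¼*498 = 9/4 - 249/2 = -489/4)
H(-332)/(1/(-150170 + p(t(-5, -9)))) = -489/(4*(1/(-150170 - 5))) = -489/(4*(1/(-150175))) = -489/(4*(-1/150175)) = -489/4*(-150175) = 73435575/4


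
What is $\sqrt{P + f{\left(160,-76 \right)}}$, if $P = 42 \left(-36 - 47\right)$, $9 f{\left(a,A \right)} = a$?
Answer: $\frac{i \sqrt{31214}}{3} \approx 58.892 i$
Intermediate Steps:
$f{\left(a,A \right)} = \frac{a}{9}$
$P = -3486$ ($P = 42 \left(-83\right) = -3486$)
$\sqrt{P + f{\left(160,-76 \right)}} = \sqrt{-3486 + \frac{1}{9} \cdot 160} = \sqrt{-3486 + \frac{160}{9}} = \sqrt{- \frac{31214}{9}} = \frac{i \sqrt{31214}}{3}$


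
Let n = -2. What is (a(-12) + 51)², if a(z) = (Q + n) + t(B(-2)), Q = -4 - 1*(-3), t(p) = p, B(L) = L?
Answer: 2116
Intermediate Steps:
Q = -1 (Q = -4 + 3 = -1)
a(z) = -5 (a(z) = (-1 - 2) - 2 = -3 - 2 = -5)
(a(-12) + 51)² = (-5 + 51)² = 46² = 2116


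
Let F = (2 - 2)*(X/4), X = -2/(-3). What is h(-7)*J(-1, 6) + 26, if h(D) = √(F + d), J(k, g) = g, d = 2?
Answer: 26 + 6*√2 ≈ 34.485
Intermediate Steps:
X = ⅔ (X = -2*(-⅓) = ⅔ ≈ 0.66667)
F = 0 (F = (2 - 2)*((⅔)/4) = 0*((⅔)*(¼)) = 0*(⅙) = 0)
h(D) = √2 (h(D) = √(0 + 2) = √2)
h(-7)*J(-1, 6) + 26 = √2*6 + 26 = 6*√2 + 26 = 26 + 6*√2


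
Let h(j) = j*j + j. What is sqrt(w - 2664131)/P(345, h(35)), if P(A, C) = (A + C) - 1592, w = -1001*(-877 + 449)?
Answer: I*sqrt(2235703)/13 ≈ 115.02*I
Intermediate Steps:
h(j) = j + j**2 (h(j) = j**2 + j = j + j**2)
w = 428428 (w = -1001*(-428) = 428428)
P(A, C) = -1592 + A + C
sqrt(w - 2664131)/P(345, h(35)) = sqrt(428428 - 2664131)/(-1592 + 345 + 35*(1 + 35)) = sqrt(-2235703)/(-1592 + 345 + 35*36) = (I*sqrt(2235703))/(-1592 + 345 + 1260) = (I*sqrt(2235703))/13 = (I*sqrt(2235703))*(1/13) = I*sqrt(2235703)/13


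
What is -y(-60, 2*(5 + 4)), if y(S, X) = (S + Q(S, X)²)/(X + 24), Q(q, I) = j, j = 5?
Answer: ⅚ ≈ 0.83333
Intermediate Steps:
Q(q, I) = 5
y(S, X) = (25 + S)/(24 + X) (y(S, X) = (S + 5²)/(X + 24) = (S + 25)/(24 + X) = (25 + S)/(24 + X))
-y(-60, 2*(5 + 4)) = -(25 - 60)/(24 + 2*(5 + 4)) = -(-35)/(24 + 2*9) = -(-35)/(24 + 18) = -(-35)/42 = -1*(-⅚) = ⅚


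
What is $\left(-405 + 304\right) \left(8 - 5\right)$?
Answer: $-303$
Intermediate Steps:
$\left(-405 + 304\right) \left(8 - 5\right) = \left(-101\right) 3 = -303$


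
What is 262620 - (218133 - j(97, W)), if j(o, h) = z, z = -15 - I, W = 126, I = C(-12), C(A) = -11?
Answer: 44483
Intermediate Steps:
I = -11
z = -4 (z = -15 - 1*(-11) = -15 + 11 = -4)
j(o, h) = -4
262620 - (218133 - j(97, W)) = 262620 - (218133 - 1*(-4)) = 262620 - (218133 + 4) = 262620 - 1*218137 = 262620 - 218137 = 44483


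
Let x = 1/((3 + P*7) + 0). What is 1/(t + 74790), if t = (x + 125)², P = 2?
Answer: 289/26134186 ≈ 1.1058e-5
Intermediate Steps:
x = 1/17 (x = 1/((3 + 2*7) + 0) = 1/((3 + 14) + 0) = 1/(17 + 0) = 1/17 ≈ 0.058824)
t = 4519876/289 (t = (1/17 + 125)² = (2126/17)² = 4519876/289 ≈ 15640.)
1/(t + 74790) = 1/(4519876/289 + 74790) = 1/(26134186/289) = 289/26134186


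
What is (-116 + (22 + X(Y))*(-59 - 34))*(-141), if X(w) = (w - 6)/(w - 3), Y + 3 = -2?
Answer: 2582979/8 ≈ 3.2287e+5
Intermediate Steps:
Y = -5 (Y = -3 - 2 = -5)
X(w) = (-6 + w)/(-3 + w)
(-116 + (22 + X(Y))*(-59 - 34))*(-141) = (-116 + (22 + (-6 - 5)/(-3 - 5))*(-59 - 34))*(-141) = (-116 + (22 - 11/(-8))*(-93))*(-141) = (-116 + (22 - ⅛*(-11))*(-93))*(-141) = (-116 + (22 + 11/8)*(-93))*(-141) = (-116 + (187/8)*(-93))*(-141) = (-116 - 17391/8)*(-141) = -18319/8*(-141) = 2582979/8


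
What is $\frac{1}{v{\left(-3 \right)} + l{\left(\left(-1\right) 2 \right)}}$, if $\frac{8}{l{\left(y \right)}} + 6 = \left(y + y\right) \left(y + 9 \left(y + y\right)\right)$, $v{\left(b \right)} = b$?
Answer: $- \frac{73}{215} \approx -0.33953$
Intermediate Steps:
$l{\left(y \right)} = \frac{8}{-6 + 38 y^{2}}$ ($l{\left(y \right)} = \frac{8}{-6 + \left(y + y\right) \left(y + 9 \left(y + y\right)\right)} = \frac{8}{-6 + 2 y \left(y + 9 \cdot 2 y\right)} = \frac{8}{-6 + 2 y \left(y + 18 y\right)} = \frac{8}{-6 + 2 y 19 y} = \frac{8}{-6 + 38 y^{2}}$)
$\frac{1}{v{\left(-3 \right)} + l{\left(\left(-1\right) 2 \right)}} = \frac{1}{-3 + \frac{4}{-3 + 19 \left(\left(-1\right) 2\right)^{2}}} = \frac{1}{-3 + \frac{4}{-3 + 19 \left(-2\right)^{2}}} = \frac{1}{-3 + \frac{4}{-3 + 19 \cdot 4}} = \frac{1}{-3 + \frac{4}{-3 + 76}} = \frac{1}{-3 + \frac{4}{73}} = \frac{1}{- \frac{215}{73}} = - \frac{73}{215}$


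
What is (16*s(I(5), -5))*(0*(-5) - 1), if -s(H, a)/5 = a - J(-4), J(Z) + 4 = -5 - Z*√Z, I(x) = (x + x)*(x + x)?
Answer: 320 - 640*I ≈ 320.0 - 640.0*I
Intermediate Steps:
I(x) = 4*x² (I(x) = (2*x)*(2*x) = 4*x²)
J(Z) = -9 - Z^(3/2) (J(Z) = -4 + (-5 - Z*√Z) = -4 + (-5 - Z^(3/2)) = -9 - Z^(3/2))
s(H, a) = -45 - 5*a + 40*I (s(H, a) = -5*(a - (-9 - (-4)^(3/2))) = -5*(a - (-9 - (-8)*I)) = -5*(a - (-9 + 8*I)) = -5*(a + (9 - 8*I)) = -5*(9 + a - 8*I) = -45 - 5*a + 40*I)
(16*s(I(5), -5))*(0*(-5) - 1) = (16*(-45 - 5*(-5) + 40*I))*(0*(-5) - 1) = (16*(-45 + 25 + 40*I))*(0 - 1) = (16*(-20 + 40*I))*(-1) = (-320 + 640*I)*(-1) = 320 - 640*I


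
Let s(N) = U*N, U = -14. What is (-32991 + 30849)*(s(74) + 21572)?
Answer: -43988112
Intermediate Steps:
s(N) = -14*N
(-32991 + 30849)*(s(74) + 21572) = (-32991 + 30849)*(-14*74 + 21572) = -2142*(-1036 + 21572) = -2142*20536 = -43988112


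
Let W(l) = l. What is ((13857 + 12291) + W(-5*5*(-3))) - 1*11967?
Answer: 14256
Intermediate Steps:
((13857 + 12291) + W(-5*5*(-3))) - 1*11967 = ((13857 + 12291) - 5*5*(-3)) - 1*11967 = (26148 - 25*(-3)) - 11967 = (26148 + 75) - 11967 = 26223 - 11967 = 14256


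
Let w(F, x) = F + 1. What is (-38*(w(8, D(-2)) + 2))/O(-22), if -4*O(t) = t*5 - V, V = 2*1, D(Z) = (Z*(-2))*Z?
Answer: -209/14 ≈ -14.929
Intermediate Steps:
D(Z) = -2*Z² (D(Z) = (-2*Z)*Z = -2*Z²)
w(F, x) = 1 + F
V = 2
O(t) = ½ - 5*t/4 (O(t) = -(t*5 - 1*2)/4 = -(5*t - 2)/4 = -(-2 + 5*t)/4 = ½ - 5*t/4)
(-38*(w(8, D(-2)) + 2))/O(-22) = (-38*((1 + 8) + 2))/(½ - 5/4*(-22)) = (-38*(9 + 2))/(½ + 55/2) = -38*11/28 = -418*1/28 = -209/14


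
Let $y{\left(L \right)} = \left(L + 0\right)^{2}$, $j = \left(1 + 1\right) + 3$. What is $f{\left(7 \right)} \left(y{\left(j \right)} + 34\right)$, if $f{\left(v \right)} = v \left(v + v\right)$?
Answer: $5782$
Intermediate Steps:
$f{\left(v \right)} = 2 v^{2}$ ($f{\left(v \right)} = v 2 v = 2 v^{2}$)
$j = 5$ ($j = 2 + 3 = 5$)
$y{\left(L \right)} = L^{2}$
$f{\left(7 \right)} \left(y{\left(j \right)} + 34\right) = 2 \cdot 7^{2} \left(5^{2} + 34\right) = 2 \cdot 49 \left(25 + 34\right) = 98 \cdot 59 = 5782$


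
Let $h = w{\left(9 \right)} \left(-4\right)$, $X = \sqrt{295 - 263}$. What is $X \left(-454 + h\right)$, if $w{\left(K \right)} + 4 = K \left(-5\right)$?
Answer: $- 1032 \sqrt{2} \approx -1459.5$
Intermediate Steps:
$w{\left(K \right)} = -4 - 5 K$ ($w{\left(K \right)} = -4 + K \left(-5\right) = -4 - 5 K$)
$X = 4 \sqrt{2}$ ($X = \sqrt{32} = 4 \sqrt{2} \approx 5.6569$)
$h = 196$ ($h = \left(-4 - 45\right) \left(-4\right) = \left(-49\right) \left(-4\right) = 196$)
$X \left(-454 + h\right) = 4 \sqrt{2} \left(-454 + 196\right) = 4 \sqrt{2} \left(-258\right) = - 1032 \sqrt{2}$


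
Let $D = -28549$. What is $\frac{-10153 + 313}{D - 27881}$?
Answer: $\frac{328}{1881} \approx 0.17438$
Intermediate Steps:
$\frac{-10153 + 313}{D - 27881} = \frac{-10153 + 313}{-28549 - 27881} = - \frac{9840}{-56430} = \left(-9840\right) \left(- \frac{1}{56430}\right) = \frac{328}{1881}$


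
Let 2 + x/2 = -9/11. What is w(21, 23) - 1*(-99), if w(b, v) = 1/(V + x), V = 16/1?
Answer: 11297/114 ≈ 99.096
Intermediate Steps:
x = -62/11 (x = -4 + 2*(-9/11) = -4 - 18/11 = -62/11 ≈ -5.6364)
V = 16 (V = 16*1 = 16)
w(b, v) = 11/114 (w(b, v) = 1/(16 - 62/11) = 1/(114/11) = 11/114)
w(21, 23) - 1*(-99) = 11/114 - 1*(-99) = 11/114 + 99 = 11297/114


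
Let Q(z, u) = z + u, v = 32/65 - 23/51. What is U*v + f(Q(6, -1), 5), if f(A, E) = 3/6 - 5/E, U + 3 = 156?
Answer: 757/130 ≈ 5.8231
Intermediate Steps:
U = 153 (U = -3 + 156 = 153)
v = 137/3315 (v = 32*(1/65) - 23*1/51 = 32/65 - 23/51 = 137/3315 ≈ 0.041327)
Q(z, u) = u + z
f(A, E) = ½ - 5/E (f(A, E) = 3*(⅙) - 5/E = ½ - 5/E)
U*v + f(Q(6, -1), 5) = 153*(137/3315) + (½)*(-10 + 5)/5 = 411/65 + (½)*(⅕)*(-5) = 411/65 - ½ = 757/130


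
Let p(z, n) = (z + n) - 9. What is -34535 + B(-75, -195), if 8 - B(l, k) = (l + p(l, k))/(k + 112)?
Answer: -2866095/83 ≈ -34531.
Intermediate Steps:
p(z, n) = -9 + n + z (p(z, n) = (n + z) - 9 = -9 + n + z)
B(l, k) = 8 - (-9 + k + 2*l)/(112 + k) (B(l, k) = 8 - (l + (-9 + k + l))/(k + 112) = 8 - (-9 + k + 2*l)/(112 + k))
-34535 + B(-75, -195) = -34535 + (905 - 2*(-75) + 7*(-195))/(112 - 195) = -34535 + (905 + 150 - 1365)/(-83) = -34535 - 1/83*(-310) = -34535 + 310/83 = -2866095/83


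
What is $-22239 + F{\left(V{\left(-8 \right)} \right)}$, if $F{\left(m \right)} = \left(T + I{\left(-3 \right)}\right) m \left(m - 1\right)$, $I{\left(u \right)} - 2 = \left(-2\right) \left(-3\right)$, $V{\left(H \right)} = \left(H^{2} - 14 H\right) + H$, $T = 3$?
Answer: $286377$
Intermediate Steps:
$V{\left(H \right)} = H^{2} - 13 H$
$I{\left(u \right)} = 8$ ($I{\left(u \right)} = 2 - -6 = 2 + 6 = 8$)
$F{\left(m \right)} = 11 m \left(-1 + m\right)$ ($F{\left(m \right)} = \left(3 + 8\right) m \left(m - 1\right) = 11 m \left(-1 + m\right)$)
$-22239 + F{\left(V{\left(-8 \right)} \right)} = -22239 + 11 \left(- 8 \left(-13 - 8\right)\right) \left(-1 - 8 \left(-13 - 8\right)\right) = -22239 + 11 \left(\left(-8\right) \left(-21\right)\right) \left(-1 - -168\right) = -22239 + 11 \cdot 168 \left(-1 + 168\right) = -22239 + 11 \cdot 168 \cdot 167 = -22239 + 308616 = 286377$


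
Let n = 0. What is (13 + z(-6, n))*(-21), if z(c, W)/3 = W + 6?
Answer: -651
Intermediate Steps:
z(c, W) = 18 + 3*W (z(c, W) = 3*(W + 6) = 3*(6 + W) = 18 + 3*W)
(13 + z(-6, n))*(-21) = (13 + (18 + 3*0))*(-21) = (13 + (18 + 0))*(-21) = (13 + 18)*(-21) = 31*(-21) = -651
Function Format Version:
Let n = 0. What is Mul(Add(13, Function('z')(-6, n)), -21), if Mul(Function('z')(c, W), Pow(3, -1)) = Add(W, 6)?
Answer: -651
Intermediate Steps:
Function('z')(c, W) = Add(18, Mul(3, W)) (Function('z')(c, W) = Mul(3, Add(W, 6)) = Mul(3, Add(6, W)) = Add(18, Mul(3, W)))
Mul(Add(13, Function('z')(-6, n)), -21) = Mul(Add(13, Add(18, Mul(3, 0))), -21) = Mul(Add(13, Add(18, 0)), -21) = Mul(Add(13, 18), -21) = Mul(31, -21) = -651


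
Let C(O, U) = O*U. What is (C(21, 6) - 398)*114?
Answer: -31008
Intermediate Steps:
(C(21, 6) - 398)*114 = (21*6 - 398)*114 = (126 - 398)*114 = -272*114 = -31008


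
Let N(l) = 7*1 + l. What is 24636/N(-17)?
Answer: -12318/5 ≈ -2463.6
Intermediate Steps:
N(l) = 7 + l
24636/N(-17) = 24636/(7 - 17) = 24636/(-10) = 24636*(-1/10) = -12318/5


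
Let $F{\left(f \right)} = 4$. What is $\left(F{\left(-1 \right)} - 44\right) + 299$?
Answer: $259$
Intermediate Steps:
$\left(F{\left(-1 \right)} - 44\right) + 299 = \left(4 - 44\right) + 299 = -40 + 299 = 259$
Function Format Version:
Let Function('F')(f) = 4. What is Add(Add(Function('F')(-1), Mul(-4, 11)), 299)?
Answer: 259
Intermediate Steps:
Add(Add(Function('F')(-1), Mul(-4, 11)), 299) = Add(Add(4, Mul(-4, 11)), 299) = Add(Add(4, -44), 299) = Add(-40, 299) = 259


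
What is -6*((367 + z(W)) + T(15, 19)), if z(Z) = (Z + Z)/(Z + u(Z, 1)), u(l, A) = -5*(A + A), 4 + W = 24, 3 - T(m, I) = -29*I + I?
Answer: -5436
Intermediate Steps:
T(m, I) = 3 + 28*I (T(m, I) = 3 - (-29*I + I) = 3 - (-28)*I = 3 + 28*I)
W = 20 (W = -4 + 24 = 20)
u(l, A) = -10*A
z(Z) = 2*Z/(-10 + Z) (z(Z) = (Z + Z)/(Z - 10*1) = (2*Z)/(Z - 10) = (2*Z)/(-10 + Z) = 2*Z/(-10 + Z))
-6*((367 + z(W)) + T(15, 19)) = -6*((367 + 2*20/(-10 + 20)) + (3 + 28*19)) = -6*((367 + 2*20/10) + (3 + 532)) = -6*((367 + 2*20*(⅒)) + 535) = -6*((367 + 4) + 535) = -6*(371 + 535) = -6*906 = -5436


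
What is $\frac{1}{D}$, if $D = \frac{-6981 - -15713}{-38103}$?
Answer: $- \frac{38103}{8732} \approx -4.3636$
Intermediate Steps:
$D = - \frac{8732}{38103}$ ($D = \left(-6981 + 15713\right) \left(- \frac{1}{38103}\right) = 8732 \left(- \frac{1}{38103}\right) = - \frac{8732}{38103} \approx -0.22917$)
$\frac{1}{D} = \frac{1}{- \frac{8732}{38103}} = - \frac{38103}{8732}$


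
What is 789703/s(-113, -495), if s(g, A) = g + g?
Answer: -789703/226 ≈ -3494.3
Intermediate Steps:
s(g, A) = 2*g
789703/s(-113, -495) = 789703/((2*(-113))) = 789703/(-226) = 789703*(-1/226) = -789703/226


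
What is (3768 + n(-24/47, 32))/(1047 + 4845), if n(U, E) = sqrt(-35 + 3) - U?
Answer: 14760/23077 + I*sqrt(2)/1473 ≈ 0.6396 + 0.00096009*I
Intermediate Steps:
n(U, E) = -U + 4*I*sqrt(2) (n(U, E) = sqrt(-32) - U = 4*I*sqrt(2) - U = -U + 4*I*sqrt(2))
(3768 + n(-24/47, 32))/(1047 + 4845) = (3768 + (-(-24)/47 + 4*I*sqrt(2)))/(1047 + 4845) = (3768 + (-(-24)/47 + 4*I*sqrt(2)))/5892 = (3768 + (-1*(-24/47) + 4*I*sqrt(2)))*(1/5892) = (3768 + (24/47 + 4*I*sqrt(2)))*(1/5892) = (177120/47 + 4*I*sqrt(2))*(1/5892) = 14760/23077 + I*sqrt(2)/1473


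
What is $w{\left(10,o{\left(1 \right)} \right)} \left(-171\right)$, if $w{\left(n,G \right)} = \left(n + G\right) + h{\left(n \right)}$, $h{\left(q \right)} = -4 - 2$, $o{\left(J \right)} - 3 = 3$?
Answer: $-1710$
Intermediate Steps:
$o{\left(J \right)} = 6$ ($o{\left(J \right)} = 3 + 3 = 6$)
$h{\left(q \right)} = -6$ ($h{\left(q \right)} = -4 - 2 = -6$)
$w{\left(n,G \right)} = -6 + G + n$ ($w{\left(n,G \right)} = \left(n + G\right) - 6 = \left(G + n\right) - 6 = -6 + G + n$)
$w{\left(10,o{\left(1 \right)} \right)} \left(-171\right) = \left(-6 + 6 + 10\right) \left(-171\right) = 10 \left(-171\right) = -1710$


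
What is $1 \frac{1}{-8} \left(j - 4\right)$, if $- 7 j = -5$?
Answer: $\frac{23}{56} \approx 0.41071$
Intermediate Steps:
$j = \frac{5}{7}$ ($j = \left(- \frac{1}{7}\right) \left(-5\right) = \frac{5}{7} \approx 0.71429$)
$1 \frac{1}{-8} \left(j - 4\right) = 1 \frac{1}{-8} \left(\frac{5}{7} - 4\right) = 1 \left(- \frac{1}{8}\right) \left(- \frac{23}{7}\right) = \left(- \frac{1}{8}\right) \left(- \frac{23}{7}\right) = \frac{23}{56}$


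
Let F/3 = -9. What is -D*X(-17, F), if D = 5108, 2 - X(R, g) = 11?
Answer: 45972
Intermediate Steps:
F = -27 (F = 3*(-9) = -27)
X(R, g) = -9 (X(R, g) = 2 - 1*11 = 2 - 11 = -9)
-D*X(-17, F) = -5108*(-9) = -1*(-45972) = 45972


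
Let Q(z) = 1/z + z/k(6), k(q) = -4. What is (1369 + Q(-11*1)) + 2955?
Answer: 190373/44 ≈ 4326.7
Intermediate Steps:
Q(z) = 1/z - z/4 (Q(z) = 1/z + z/(-4) = 1/z + z*(-1/4) = 1/z - z/4)
(1369 + Q(-11*1)) + 2955 = (1369 + (1/(-11*1) - (-11)/4)) + 2955 = (1369 + (1/(-11) - 1/4*(-11))) + 2955 = (1369 + (-1/11 + 11/4)) + 2955 = (1369 + 117/44) + 2955 = 60353/44 + 2955 = 190373/44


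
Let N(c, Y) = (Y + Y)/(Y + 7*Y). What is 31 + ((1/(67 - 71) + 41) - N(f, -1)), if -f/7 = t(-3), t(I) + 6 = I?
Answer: 143/2 ≈ 71.500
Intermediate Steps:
t(I) = -6 + I
f = 63 (f = -7*(-6 - 3) = -7*(-9) = 63)
N(c, Y) = ¼ (N(c, Y) = (2*Y)/((8*Y)) = (2*Y)*(1/(8*Y)) = ¼)
31 + ((1/(67 - 71) + 41) - N(f, -1)) = 31 + ((1/(67 - 71) + 41) - 1*¼) = 31 + ((1/(-4) + 41) - ¼) = 31 + ((-¼ + 41) - ¼) = 31 + (163/4 - ¼) = 31 + 81/2 = 143/2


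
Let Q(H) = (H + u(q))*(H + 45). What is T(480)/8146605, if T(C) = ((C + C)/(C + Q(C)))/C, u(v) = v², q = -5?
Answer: 2/2163779021025 ≈ 9.2431e-13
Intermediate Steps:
Q(H) = (25 + H)*(45 + H) (Q(H) = (H + (-5)²)*(H + 45) = (H + 25)*(45 + H) = (25 + H)*(45 + H))
T(C) = 2/(1125 + C² + 71*C) (T(C) = ((C + C)/(C + (1125 + C² + 70*C)))/C = ((2*C)/(1125 + C² + 71*C))/C = (2*C/(1125 + C² + 71*C))/C = 2/(1125 + C² + 71*C))
T(480)/8146605 = (2/(1125 + 480² + 71*480))/8146605 = (2/(1125 + 230400 + 34080))*(1/8146605) = (2/265605)*(1/8146605) = 2/2163779021025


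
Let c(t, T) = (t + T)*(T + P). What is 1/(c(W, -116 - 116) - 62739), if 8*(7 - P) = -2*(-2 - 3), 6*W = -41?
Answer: -24/208871 ≈ -0.00011490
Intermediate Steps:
W = -41/6 (W = (1/6)*(-41) = -41/6 ≈ -6.8333)
P = 23/4 (P = 7 - (-1)*(-2 - 3)/4 = 7 - (-1)*(-5)/4 = 7 - 1/8*10 = 7 - 5/4 = 23/4 ≈ 5.7500)
c(t, T) = (23/4 + T)*(T + t) (c(t, T) = (t + T)*(T + 23/4) = (T + t)*(23/4 + T) = (23/4 + T)*(T + t))
1/(c(W, -116 - 116) - 62739) = 1/(((-116 - 116)**2 + 23*(-116 - 116)/4 + (23/4)*(-41/6) + (-116 - 116)*(-41/6)) - 62739) = 1/(((-232)**2 + (23/4)*(-232) - 943/24 - 232*(-41/6)) - 62739) = 1/((53824 - 1334 - 943/24 + 4756/3) - 62739) = 1/(1296865/24 - 62739) = 1/(-208871/24) = -24/208871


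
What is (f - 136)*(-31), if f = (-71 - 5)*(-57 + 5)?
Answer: -118296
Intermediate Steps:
f = 3952 (f = -76*(-52) = 3952)
(f - 136)*(-31) = (3952 - 136)*(-31) = 3816*(-31) = -118296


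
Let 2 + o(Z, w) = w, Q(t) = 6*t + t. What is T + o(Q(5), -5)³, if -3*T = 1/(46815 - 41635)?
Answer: -5330221/15540 ≈ -343.00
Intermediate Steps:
Q(t) = 7*t
o(Z, w) = -2 + w
T = -1/15540 (T = -1/(3*(46815 - 41635)) = -⅓/5180 = -⅓*1/5180 = -1/15540 ≈ -6.4350e-5)
T + o(Q(5), -5)³ = -1/15540 + (-2 - 5)³ = -1/15540 + (-7)³ = -1/15540 - 343 = -5330221/15540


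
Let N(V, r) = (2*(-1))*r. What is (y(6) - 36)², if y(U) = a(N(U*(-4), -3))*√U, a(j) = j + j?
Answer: 2160 - 864*√6 ≈ 43.641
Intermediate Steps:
N(V, r) = -2*r
a(j) = 2*j
y(U) = 12*√U (y(U) = (2*(-2*(-3)))*√U = (2*6)*√U = 12*√U)
(y(6) - 36)² = (12*√6 - 36)² = (-36 + 12*√6)²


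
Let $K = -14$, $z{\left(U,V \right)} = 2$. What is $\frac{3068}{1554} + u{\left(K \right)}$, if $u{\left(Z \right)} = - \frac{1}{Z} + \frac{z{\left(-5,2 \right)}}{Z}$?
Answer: $\frac{2957}{1554} \approx 1.9028$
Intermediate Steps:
$u{\left(Z \right)} = \frac{1}{Z}$ ($u{\left(Z \right)} = - \frac{1}{Z} + \frac{2}{Z} = \frac{1}{Z}$)
$\frac{3068}{1554} + u{\left(K \right)} = \frac{3068}{1554} + \frac{1}{-14} = 3068 \cdot \frac{1}{1554} - \frac{1}{14} = \frac{1534}{777} - \frac{1}{14} = \frac{2957}{1554}$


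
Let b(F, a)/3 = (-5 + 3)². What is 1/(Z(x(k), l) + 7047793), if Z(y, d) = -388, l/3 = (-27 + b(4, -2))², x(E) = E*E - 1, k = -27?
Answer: 1/7047405 ≈ 1.4190e-7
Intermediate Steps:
b(F, a) = 12 (b(F, a) = 3*(-5 + 3)² = 3*(-2)² = 3*4 = 12)
x(E) = -1 + E² (x(E) = E² - 1 = -1 + E²)
l = 675 (l = 3*(-27 + 12)² = 3*(-15)² = 3*225 = 675)
1/(Z(x(k), l) + 7047793) = 1/(-388 + 7047793) = 1/7047405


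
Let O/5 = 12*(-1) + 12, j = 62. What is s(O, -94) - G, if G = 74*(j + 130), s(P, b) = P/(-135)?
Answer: -14208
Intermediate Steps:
O = 0 (O = 5*(12*(-1) + 12) = 5*(-12 + 12) = 5*0 = 0)
s(P, b) = -P/135 (s(P, b) = P*(-1/135) = -P/135)
G = 14208 (G = 74*(62 + 130) = 74*192 = 14208)
s(O, -94) - G = -1/135*0 - 1*14208 = 0 - 14208 = -14208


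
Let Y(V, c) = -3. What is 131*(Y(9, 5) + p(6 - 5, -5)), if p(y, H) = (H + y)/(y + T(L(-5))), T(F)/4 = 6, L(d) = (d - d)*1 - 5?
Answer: -10349/25 ≈ -413.96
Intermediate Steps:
L(d) = -5 (L(d) = 0*1 - 5 = 0 - 5 = -5)
T(F) = 24 (T(F) = 4*6 = 24)
p(y, H) = (H + y)/(24 + y) (p(y, H) = (H + y)/(y + 24) = (H + y)/(24 + y))
131*(Y(9, 5) + p(6 - 5, -5)) = 131*(-3 + (-5 + (6 - 5))/(24 + (6 - 5))) = 131*(-3 + (-5 + 1)/(24 + 1)) = 131*(-3 - 4/25) = 131*(-79/25) = -10349/25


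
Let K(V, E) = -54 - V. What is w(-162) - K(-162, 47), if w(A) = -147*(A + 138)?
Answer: 3420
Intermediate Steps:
w(A) = -20286 - 147*A (w(A) = -147*(138 + A) = -20286 - 147*A)
w(-162) - K(-162, 47) = (-20286 - 147*(-162)) - (-54 - 1*(-162)) = (-20286 + 23814) - (-54 + 162) = 3528 - 1*108 = 3528 - 108 = 3420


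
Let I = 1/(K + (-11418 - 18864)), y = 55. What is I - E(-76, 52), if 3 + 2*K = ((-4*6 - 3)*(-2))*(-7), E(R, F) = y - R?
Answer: -7983797/60945 ≈ -131.00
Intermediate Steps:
E(R, F) = 55 - R
K = -381/2 (K = -3/2 + (((-4*6 - 3)*(-2))*(-7))/2 = -3/2 + (((-24 - 3)*(-2))*(-7))/2 = -3/2 + (-27*(-2)*(-7))/2 = -3/2 + (54*(-7))/2 = -3/2 + (½)*(-378) = -3/2 - 189 = -381/2 ≈ -190.50)
I = -2/60945 (I = 1/(-381/2 + (-11418 - 18864)) = 1/(-381/2 - 30282) = 1/(-60945/2) = -2/60945 ≈ -3.2816e-5)
I - E(-76, 52) = -2/60945 - (55 - 1*(-76)) = -2/60945 - (55 + 76) = -2/60945 - 1*131 = -2/60945 - 131 = -7983797/60945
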